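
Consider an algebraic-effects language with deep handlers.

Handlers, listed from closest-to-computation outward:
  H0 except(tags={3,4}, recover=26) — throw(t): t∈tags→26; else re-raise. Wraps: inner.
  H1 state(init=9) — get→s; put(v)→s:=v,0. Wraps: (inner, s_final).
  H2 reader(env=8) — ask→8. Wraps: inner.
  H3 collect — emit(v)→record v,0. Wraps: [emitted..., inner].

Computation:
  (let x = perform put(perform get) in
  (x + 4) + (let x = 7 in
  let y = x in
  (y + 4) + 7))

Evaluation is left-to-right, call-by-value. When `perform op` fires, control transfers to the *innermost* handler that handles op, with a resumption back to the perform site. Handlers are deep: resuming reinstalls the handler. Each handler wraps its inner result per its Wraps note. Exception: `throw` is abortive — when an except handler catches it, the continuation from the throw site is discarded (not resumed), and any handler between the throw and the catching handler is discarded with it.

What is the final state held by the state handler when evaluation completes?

Step-by-step:
get @ H1 ⇒ 9
put(9) @ H1 ⇒ s:=9
H0 returns 22
H1 returns (22, 9)
H2 returns (22, 9)
H3 returns [(22, 9)]
= [(22, 9)]

Answer: 9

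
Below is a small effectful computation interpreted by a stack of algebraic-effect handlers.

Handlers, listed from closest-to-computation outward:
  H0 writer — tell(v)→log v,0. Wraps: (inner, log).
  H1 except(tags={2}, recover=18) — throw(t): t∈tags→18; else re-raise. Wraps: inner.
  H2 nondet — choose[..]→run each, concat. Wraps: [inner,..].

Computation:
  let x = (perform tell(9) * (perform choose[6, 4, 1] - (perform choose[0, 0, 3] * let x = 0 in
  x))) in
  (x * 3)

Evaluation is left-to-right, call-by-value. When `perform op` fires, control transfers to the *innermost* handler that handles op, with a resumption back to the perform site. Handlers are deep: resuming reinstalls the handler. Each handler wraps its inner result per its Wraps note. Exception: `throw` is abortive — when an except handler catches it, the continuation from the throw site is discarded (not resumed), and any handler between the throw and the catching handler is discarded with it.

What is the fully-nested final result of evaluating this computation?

Step-by-step:
tell(9) @ H0 ⇒ log+=9
choose[6, 4, 1] @ H2
  branch[0] choose=6:
    choose[0, 0, 3] @ H2
      branch[0] choose=0:
        H0 returns (0, (9))
        H1 returns (0, (9))
        H2 returns [(0, (9))]
      branch[1] choose=0:
        H0 returns (0, (9))
        H1 returns (0, (9))
        H2 returns [(0, (9))]
      branch[2] choose=3:
        H0 returns (0, (9))
        H1 returns (0, (9))
        H2 returns [(0, (9))]
  branch[1] choose=4:
    choose[0, 0, 3] @ H2
      branch[0] choose=0:
        H0 returns (0, (9))
        H1 returns (0, (9))
        H2 returns [(0, (9))]
      branch[1] choose=0:
        H0 returns (0, (9))
        H1 returns (0, (9))
        H2 returns [(0, (9))]
      branch[2] choose=3:
        H0 returns (0, (9))
        H1 returns (0, (9))
        H2 returns [(0, (9))]
  branch[2] choose=1:
    choose[0, 0, 3] @ H2
      branch[0] choose=0:
        H0 returns (0, (9))
        H1 returns (0, (9))
        H2 returns [(0, (9))]
      branch[1] choose=0:
        H0 returns (0, (9))
        H1 returns (0, (9))
        H2 returns [(0, (9))]
      branch[2] choose=3:
        H0 returns (0, (9))
        H1 returns (0, (9))
        H2 returns [(0, (9))]
= [(0, (9)), (0, (9)), (0, (9)), (0, (9)), (0, (9)), (0, (9)), (0, (9)), (0, (9)), (0, (9))]

Answer: [(0, (9)), (0, (9)), (0, (9)), (0, (9)), (0, (9)), (0, (9)), (0, (9)), (0, (9)), (0, (9))]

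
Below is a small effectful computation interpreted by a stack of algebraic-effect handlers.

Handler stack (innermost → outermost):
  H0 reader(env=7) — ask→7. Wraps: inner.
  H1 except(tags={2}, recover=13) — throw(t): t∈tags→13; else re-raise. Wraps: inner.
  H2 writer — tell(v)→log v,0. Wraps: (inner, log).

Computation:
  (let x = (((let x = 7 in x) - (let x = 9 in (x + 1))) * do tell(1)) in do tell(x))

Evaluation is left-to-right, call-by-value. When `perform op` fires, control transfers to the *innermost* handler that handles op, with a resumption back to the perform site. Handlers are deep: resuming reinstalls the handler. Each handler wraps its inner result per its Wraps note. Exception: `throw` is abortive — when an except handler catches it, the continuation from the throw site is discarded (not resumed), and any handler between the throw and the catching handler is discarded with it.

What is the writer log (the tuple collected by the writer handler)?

Working:
tell(1) @ H2 ⇒ log+=1
tell(0) @ H2 ⇒ log+=0
H0 returns 0
H1 returns 0
H2 returns (0, (1, 0))
= (0, (1, 0))

Answer: (1, 0)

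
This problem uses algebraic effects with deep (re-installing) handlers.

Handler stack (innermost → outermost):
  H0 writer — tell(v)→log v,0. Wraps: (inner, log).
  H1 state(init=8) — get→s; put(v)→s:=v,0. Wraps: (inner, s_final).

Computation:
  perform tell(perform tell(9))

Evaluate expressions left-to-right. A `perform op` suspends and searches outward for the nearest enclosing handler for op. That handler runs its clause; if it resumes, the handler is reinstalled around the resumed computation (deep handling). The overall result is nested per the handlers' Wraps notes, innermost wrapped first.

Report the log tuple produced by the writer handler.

Evaluation trace:
tell(9) @ H0 ⇒ log+=9
tell(0) @ H0 ⇒ log+=0
H0 returns (0, (9, 0))
H1 returns ((0, (9, 0)), 8)
= ((0, (9, 0)), 8)

Answer: (9, 0)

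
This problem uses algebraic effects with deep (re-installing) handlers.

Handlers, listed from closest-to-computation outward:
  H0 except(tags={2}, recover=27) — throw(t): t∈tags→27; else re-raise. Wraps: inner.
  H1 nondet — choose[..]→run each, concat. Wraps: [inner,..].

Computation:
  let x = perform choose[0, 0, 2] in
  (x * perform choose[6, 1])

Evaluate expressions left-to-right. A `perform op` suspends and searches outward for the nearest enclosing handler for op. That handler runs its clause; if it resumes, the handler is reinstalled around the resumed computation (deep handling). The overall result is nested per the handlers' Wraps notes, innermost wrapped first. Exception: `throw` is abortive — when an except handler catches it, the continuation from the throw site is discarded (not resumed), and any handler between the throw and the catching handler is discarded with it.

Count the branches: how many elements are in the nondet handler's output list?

Answer: 6

Evaluation trace:
choose[0, 0, 2] @ H1
  branch[0] choose=0:
    choose[6, 1] @ H1
      branch[0] choose=6:
        H0 returns 0
        H1 returns [0]
      branch[1] choose=1:
        H0 returns 0
        H1 returns [0]
  branch[1] choose=0:
    choose[6, 1] @ H1
      branch[0] choose=6:
        H0 returns 0
        H1 returns [0]
      branch[1] choose=1:
        H0 returns 0
        H1 returns [0]
  branch[2] choose=2:
    choose[6, 1] @ H1
      branch[0] choose=6:
        H0 returns 12
        H1 returns [12]
      branch[1] choose=1:
        H0 returns 2
        H1 returns [2]
= [0, 0, 0, 0, 12, 2]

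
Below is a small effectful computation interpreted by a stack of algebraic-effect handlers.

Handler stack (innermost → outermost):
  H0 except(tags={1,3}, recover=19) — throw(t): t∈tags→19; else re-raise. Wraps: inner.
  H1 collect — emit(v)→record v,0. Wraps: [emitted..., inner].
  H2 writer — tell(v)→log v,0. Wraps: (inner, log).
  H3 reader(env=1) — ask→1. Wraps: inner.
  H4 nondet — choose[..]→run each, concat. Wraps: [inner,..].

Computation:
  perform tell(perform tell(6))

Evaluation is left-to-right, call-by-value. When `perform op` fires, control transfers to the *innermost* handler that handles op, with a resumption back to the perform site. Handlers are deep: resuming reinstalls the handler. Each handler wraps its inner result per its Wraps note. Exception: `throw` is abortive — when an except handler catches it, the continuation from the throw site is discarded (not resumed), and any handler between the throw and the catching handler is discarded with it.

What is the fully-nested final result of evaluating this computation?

Evaluation trace:
tell(6) @ H2 ⇒ log+=6
tell(0) @ H2 ⇒ log+=0
H0 returns 0
H1 returns [0]
H2 returns ([0], (6, 0))
H3 returns ([0], (6, 0))
H4 returns [([0], (6, 0))]
= [([0], (6, 0))]

Answer: [([0], (6, 0))]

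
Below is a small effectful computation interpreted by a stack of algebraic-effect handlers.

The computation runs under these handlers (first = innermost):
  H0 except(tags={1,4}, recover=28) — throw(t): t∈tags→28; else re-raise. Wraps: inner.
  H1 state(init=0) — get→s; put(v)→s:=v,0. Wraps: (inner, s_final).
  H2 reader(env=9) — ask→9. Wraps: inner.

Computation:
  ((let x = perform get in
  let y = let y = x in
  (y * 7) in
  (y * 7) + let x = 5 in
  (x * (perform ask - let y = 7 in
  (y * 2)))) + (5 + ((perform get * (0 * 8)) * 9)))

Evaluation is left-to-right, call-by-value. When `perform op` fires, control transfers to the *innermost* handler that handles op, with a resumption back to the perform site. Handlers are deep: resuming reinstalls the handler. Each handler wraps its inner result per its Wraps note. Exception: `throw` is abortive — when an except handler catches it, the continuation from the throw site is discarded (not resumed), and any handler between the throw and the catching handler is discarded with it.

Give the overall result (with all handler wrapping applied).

Answer: (-20, 0)

Working:
get @ H1 ⇒ 0
ask @ H2 ⇒ 9
get @ H1 ⇒ 0
H0 returns -20
H1 returns (-20, 0)
H2 returns (-20, 0)
= (-20, 0)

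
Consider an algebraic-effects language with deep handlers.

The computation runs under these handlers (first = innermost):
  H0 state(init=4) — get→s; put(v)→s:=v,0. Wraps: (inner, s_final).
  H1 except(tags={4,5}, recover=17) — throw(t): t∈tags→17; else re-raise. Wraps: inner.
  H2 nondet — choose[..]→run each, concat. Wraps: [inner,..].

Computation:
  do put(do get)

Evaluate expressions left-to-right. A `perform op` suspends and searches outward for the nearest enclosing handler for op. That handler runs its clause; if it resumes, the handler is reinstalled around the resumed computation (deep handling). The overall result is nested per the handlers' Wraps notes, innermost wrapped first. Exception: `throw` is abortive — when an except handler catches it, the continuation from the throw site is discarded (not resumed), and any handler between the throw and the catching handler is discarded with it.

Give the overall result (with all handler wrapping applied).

Working:
get @ H0 ⇒ 4
put(4) @ H0 ⇒ s:=4
H0 returns (0, 4)
H1 returns (0, 4)
H2 returns [(0, 4)]
= [(0, 4)]

Answer: [(0, 4)]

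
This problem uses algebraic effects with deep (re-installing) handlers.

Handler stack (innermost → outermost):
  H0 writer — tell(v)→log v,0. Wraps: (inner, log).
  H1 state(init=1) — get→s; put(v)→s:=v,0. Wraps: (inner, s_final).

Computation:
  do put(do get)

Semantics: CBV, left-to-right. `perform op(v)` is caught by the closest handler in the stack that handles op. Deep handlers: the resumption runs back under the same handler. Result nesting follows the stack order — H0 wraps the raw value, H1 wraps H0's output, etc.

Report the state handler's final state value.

Evaluation trace:
get @ H1 ⇒ 1
put(1) @ H1 ⇒ s:=1
H0 returns (0, ())
H1 returns ((0, ()), 1)
= ((0, ()), 1)

Answer: 1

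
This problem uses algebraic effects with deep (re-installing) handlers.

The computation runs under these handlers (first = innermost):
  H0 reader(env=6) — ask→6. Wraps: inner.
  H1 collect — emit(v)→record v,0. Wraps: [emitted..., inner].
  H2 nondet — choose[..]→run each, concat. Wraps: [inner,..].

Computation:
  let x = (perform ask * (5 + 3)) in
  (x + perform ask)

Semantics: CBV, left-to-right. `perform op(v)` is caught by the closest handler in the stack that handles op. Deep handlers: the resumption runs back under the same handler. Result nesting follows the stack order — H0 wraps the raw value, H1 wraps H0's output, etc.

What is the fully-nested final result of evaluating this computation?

Evaluation trace:
ask @ H0 ⇒ 6
ask @ H0 ⇒ 6
H0 returns 54
H1 returns [54]
H2 returns [[54]]
= [[54]]

Answer: [[54]]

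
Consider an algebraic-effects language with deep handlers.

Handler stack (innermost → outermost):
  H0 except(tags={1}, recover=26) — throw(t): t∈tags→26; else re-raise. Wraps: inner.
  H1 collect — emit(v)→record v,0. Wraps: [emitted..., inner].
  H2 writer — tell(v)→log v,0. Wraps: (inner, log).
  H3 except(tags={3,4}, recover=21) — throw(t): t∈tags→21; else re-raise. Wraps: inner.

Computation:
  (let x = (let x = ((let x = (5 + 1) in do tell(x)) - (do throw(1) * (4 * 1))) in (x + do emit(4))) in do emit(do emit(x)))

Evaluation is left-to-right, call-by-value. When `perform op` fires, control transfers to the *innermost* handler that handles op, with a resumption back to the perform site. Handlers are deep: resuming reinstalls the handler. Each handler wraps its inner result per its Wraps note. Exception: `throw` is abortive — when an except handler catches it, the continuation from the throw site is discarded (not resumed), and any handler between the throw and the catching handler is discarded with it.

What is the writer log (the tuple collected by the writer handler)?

Step-by-step:
tell(6) @ H2 ⇒ log+=6
throw(1) @ H0 caught ⇒ 26
H1 returns [26]
H2 returns ([26], (6))
H3 returns ([26], (6))
= ([26], (6))

Answer: (6)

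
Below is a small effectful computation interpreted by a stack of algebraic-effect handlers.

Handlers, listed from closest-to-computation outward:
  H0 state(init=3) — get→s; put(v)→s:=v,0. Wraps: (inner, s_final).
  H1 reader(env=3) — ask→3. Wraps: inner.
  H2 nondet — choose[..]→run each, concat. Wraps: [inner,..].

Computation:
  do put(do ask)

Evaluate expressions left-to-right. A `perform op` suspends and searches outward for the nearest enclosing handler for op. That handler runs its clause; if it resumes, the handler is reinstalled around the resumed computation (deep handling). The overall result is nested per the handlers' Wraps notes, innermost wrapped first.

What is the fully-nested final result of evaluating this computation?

Answer: [(0, 3)]

Step-by-step:
ask @ H1 ⇒ 3
put(3) @ H0 ⇒ s:=3
H0 returns (0, 3)
H1 returns (0, 3)
H2 returns [(0, 3)]
= [(0, 3)]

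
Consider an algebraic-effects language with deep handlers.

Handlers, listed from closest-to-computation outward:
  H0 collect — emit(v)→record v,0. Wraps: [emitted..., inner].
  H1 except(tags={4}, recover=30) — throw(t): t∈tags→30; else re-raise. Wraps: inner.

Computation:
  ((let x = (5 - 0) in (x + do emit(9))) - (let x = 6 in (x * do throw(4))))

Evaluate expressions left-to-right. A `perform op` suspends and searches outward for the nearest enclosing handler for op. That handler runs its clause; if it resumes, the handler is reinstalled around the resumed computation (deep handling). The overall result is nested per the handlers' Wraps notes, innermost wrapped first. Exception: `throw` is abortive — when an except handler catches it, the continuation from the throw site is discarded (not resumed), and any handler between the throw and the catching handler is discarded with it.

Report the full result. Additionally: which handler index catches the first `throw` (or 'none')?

Step-by-step:
emit(9) @ H0 ⇒ out+=9
throw(4) @ H1 caught ⇒ 30
= 30

Answer: 30 ; first throw caught by: H1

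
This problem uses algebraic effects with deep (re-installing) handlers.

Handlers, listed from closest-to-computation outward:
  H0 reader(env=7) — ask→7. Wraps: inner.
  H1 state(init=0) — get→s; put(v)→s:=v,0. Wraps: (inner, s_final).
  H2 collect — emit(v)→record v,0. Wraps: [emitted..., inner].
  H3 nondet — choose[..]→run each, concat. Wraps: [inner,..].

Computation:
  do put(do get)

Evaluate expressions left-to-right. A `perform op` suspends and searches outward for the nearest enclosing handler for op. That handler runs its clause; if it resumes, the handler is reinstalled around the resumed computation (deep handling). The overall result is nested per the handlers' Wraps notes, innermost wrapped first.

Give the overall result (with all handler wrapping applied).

Answer: [[(0, 0)]]

Working:
get @ H1 ⇒ 0
put(0) @ H1 ⇒ s:=0
H0 returns 0
H1 returns (0, 0)
H2 returns [(0, 0)]
H3 returns [[(0, 0)]]
= [[(0, 0)]]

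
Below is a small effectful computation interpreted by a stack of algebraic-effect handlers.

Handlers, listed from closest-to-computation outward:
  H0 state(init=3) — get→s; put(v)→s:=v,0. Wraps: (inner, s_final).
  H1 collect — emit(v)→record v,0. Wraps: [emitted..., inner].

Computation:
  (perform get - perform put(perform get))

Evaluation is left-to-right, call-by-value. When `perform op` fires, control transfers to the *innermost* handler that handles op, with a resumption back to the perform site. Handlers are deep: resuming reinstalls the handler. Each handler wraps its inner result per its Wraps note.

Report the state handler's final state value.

Answer: 3

Step-by-step:
get @ H0 ⇒ 3
get @ H0 ⇒ 3
put(3) @ H0 ⇒ s:=3
H0 returns (3, 3)
H1 returns [(3, 3)]
= [(3, 3)]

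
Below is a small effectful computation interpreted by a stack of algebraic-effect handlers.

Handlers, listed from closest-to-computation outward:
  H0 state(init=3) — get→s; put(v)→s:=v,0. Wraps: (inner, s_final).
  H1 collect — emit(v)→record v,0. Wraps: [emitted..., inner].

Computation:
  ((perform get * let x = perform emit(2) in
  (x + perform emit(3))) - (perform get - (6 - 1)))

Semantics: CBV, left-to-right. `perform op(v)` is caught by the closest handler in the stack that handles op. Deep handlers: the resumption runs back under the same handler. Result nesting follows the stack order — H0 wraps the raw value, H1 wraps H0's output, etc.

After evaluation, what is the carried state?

Answer: 3

Evaluation trace:
get @ H0 ⇒ 3
emit(2) @ H1 ⇒ out+=2
emit(3) @ H1 ⇒ out+=3
get @ H0 ⇒ 3
H0 returns (2, 3)
H1 returns [2, 3, (2, 3)]
= [2, 3, (2, 3)]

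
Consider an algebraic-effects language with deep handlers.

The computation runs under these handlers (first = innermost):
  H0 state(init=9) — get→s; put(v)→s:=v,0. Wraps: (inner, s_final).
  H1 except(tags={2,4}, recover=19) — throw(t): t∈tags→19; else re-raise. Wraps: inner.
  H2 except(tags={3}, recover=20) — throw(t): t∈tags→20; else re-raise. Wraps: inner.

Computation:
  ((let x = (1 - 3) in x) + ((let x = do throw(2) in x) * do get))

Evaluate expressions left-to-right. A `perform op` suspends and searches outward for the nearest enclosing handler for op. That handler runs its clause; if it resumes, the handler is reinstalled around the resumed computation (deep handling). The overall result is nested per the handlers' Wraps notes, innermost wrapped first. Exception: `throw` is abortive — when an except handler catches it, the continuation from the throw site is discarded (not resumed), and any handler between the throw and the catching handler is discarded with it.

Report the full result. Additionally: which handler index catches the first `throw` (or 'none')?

Working:
throw(2) @ H1 caught ⇒ 19
H2 returns 19
= 19

Answer: 19 ; first throw caught by: H1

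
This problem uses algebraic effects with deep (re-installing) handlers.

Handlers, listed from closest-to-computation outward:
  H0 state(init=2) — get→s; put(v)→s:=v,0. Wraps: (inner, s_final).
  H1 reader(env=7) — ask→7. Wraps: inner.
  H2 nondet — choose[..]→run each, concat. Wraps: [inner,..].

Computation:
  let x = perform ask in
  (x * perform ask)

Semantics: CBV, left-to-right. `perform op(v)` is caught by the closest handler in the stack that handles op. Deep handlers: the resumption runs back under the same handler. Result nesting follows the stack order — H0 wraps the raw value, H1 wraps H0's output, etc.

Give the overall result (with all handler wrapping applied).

Answer: [(49, 2)]

Evaluation trace:
ask @ H1 ⇒ 7
ask @ H1 ⇒ 7
H0 returns (49, 2)
H1 returns (49, 2)
H2 returns [(49, 2)]
= [(49, 2)]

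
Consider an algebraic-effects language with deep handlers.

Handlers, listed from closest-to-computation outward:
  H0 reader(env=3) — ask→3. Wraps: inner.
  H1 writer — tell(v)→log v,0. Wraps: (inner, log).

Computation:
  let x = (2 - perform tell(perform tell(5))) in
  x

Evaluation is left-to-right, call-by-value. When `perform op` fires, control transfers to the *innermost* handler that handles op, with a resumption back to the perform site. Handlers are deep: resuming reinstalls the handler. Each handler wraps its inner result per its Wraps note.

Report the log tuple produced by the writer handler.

Step-by-step:
tell(5) @ H1 ⇒ log+=5
tell(0) @ H1 ⇒ log+=0
H0 returns 2
H1 returns (2, (5, 0))
= (2, (5, 0))

Answer: (5, 0)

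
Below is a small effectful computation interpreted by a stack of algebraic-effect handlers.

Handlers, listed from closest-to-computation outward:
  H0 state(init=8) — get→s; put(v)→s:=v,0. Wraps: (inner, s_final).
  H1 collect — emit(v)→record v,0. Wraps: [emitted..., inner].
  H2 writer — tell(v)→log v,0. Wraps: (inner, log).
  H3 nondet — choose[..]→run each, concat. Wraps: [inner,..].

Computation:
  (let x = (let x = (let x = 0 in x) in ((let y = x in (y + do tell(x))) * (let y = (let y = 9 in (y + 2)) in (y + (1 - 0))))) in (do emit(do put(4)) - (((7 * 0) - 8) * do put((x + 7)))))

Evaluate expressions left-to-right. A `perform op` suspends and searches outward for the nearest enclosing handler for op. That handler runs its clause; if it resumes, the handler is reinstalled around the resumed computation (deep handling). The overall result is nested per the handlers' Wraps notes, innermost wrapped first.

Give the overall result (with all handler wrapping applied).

Evaluation trace:
tell(0) @ H2 ⇒ log+=0
put(4) @ H0 ⇒ s:=4
emit(0) @ H1 ⇒ out+=0
put(7) @ H0 ⇒ s:=7
H0 returns (0, 7)
H1 returns [0, (0, 7)]
H2 returns ([0, (0, 7)], (0))
H3 returns [([0, (0, 7)], (0))]
= [([0, (0, 7)], (0))]

Answer: [([0, (0, 7)], (0))]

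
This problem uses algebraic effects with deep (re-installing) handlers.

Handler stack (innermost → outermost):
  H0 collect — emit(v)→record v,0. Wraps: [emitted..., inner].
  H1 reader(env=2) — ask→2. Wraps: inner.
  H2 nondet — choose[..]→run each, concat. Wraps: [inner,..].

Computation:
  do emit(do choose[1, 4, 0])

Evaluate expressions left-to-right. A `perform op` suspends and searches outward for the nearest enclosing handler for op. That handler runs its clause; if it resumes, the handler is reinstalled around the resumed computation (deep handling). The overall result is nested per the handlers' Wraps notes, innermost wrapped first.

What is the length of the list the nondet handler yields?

Step-by-step:
choose[1, 4, 0] @ H2
  branch[0] choose=1:
    emit(1) @ H0 ⇒ out+=1
    H0 returns [1, 0]
    H1 returns [1, 0]
    H2 returns [[1, 0]]
  branch[1] choose=4:
    emit(4) @ H0 ⇒ out+=4
    H0 returns [4, 0]
    H1 returns [4, 0]
    H2 returns [[4, 0]]
  branch[2] choose=0:
    emit(0) @ H0 ⇒ out+=0
    H0 returns [0, 0]
    H1 returns [0, 0]
    H2 returns [[0, 0]]
= [[1, 0], [4, 0], [0, 0]]

Answer: 3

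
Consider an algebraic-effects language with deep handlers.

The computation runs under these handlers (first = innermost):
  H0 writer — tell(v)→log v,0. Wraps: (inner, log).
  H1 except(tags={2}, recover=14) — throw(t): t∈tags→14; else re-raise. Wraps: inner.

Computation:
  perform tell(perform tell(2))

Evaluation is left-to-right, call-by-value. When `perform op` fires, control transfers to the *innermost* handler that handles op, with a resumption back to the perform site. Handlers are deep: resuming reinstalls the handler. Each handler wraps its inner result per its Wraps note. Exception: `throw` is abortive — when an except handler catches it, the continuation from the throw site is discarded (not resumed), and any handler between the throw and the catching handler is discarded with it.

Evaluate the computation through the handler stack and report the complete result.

Step-by-step:
tell(2) @ H0 ⇒ log+=2
tell(0) @ H0 ⇒ log+=0
H0 returns (0, (2, 0))
H1 returns (0, (2, 0))
= (0, (2, 0))

Answer: (0, (2, 0))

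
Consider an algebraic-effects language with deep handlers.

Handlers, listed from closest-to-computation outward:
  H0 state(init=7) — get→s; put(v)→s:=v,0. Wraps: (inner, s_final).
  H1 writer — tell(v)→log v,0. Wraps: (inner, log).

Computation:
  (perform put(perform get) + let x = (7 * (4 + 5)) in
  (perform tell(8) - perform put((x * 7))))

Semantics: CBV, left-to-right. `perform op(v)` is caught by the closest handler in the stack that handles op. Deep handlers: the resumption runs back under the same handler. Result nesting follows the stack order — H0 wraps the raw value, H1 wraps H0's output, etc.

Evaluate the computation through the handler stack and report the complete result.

Evaluation trace:
get @ H0 ⇒ 7
put(7) @ H0 ⇒ s:=7
tell(8) @ H1 ⇒ log+=8
put(441) @ H0 ⇒ s:=441
H0 returns (0, 441)
H1 returns ((0, 441), (8))
= ((0, 441), (8))

Answer: ((0, 441), (8))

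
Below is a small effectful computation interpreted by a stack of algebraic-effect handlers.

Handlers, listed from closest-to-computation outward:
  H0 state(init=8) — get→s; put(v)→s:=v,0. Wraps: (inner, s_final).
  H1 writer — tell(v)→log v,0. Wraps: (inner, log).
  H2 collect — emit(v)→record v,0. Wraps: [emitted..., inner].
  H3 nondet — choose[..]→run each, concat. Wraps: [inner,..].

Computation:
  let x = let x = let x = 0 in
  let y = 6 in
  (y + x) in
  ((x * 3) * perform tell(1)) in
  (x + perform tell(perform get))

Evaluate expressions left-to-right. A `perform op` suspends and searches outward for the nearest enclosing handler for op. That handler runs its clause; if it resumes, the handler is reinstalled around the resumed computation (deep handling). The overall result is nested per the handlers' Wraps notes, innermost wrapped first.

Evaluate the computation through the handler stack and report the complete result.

Evaluation trace:
tell(1) @ H1 ⇒ log+=1
get @ H0 ⇒ 8
tell(8) @ H1 ⇒ log+=8
H0 returns (0, 8)
H1 returns ((0, 8), (1, 8))
H2 returns [((0, 8), (1, 8))]
H3 returns [[((0, 8), (1, 8))]]
= [[((0, 8), (1, 8))]]

Answer: [[((0, 8), (1, 8))]]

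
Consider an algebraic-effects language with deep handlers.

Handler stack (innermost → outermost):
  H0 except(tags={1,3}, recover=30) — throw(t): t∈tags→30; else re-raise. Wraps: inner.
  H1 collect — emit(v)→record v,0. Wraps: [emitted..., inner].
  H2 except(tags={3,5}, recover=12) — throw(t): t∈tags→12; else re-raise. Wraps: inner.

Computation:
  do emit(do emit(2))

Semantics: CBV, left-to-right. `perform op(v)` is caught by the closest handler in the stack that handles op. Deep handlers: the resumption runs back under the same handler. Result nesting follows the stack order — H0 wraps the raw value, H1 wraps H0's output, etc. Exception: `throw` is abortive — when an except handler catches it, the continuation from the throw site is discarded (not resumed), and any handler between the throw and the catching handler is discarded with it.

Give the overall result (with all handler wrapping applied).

Evaluation trace:
emit(2) @ H1 ⇒ out+=2
emit(0) @ H1 ⇒ out+=0
H0 returns 0
H1 returns [2, 0, 0]
H2 returns [2, 0, 0]
= [2, 0, 0]

Answer: [2, 0, 0]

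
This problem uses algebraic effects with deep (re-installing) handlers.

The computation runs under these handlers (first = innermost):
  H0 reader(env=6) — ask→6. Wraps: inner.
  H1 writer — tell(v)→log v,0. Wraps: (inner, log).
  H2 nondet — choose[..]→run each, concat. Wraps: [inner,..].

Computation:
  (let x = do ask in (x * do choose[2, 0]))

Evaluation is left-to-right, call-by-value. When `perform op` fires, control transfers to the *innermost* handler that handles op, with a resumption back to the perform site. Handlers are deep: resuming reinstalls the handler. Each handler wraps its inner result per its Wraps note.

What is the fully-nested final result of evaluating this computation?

Step-by-step:
ask @ H0 ⇒ 6
choose[2, 0] @ H2
  branch[0] choose=2:
    H0 returns 12
    H1 returns (12, ())
    H2 returns [(12, ())]
  branch[1] choose=0:
    H0 returns 0
    H1 returns (0, ())
    H2 returns [(0, ())]
= [(12, ()), (0, ())]

Answer: [(12, ()), (0, ())]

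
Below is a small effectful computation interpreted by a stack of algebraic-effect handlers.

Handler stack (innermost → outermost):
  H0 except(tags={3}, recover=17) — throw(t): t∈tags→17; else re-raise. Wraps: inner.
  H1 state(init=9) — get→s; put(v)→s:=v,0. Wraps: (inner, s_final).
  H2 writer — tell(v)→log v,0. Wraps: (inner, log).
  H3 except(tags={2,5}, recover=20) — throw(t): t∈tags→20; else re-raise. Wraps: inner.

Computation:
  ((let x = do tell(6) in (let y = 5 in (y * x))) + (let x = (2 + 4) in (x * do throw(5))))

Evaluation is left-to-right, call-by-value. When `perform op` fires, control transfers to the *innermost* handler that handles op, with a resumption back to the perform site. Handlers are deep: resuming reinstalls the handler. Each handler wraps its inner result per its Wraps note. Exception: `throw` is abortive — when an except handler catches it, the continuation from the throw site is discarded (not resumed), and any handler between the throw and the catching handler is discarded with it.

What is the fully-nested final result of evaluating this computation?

Answer: 20

Evaluation trace:
tell(6) @ H2 ⇒ log+=6
throw(5) @ H0 re-raised
throw(5) @ H3 caught ⇒ 20
= 20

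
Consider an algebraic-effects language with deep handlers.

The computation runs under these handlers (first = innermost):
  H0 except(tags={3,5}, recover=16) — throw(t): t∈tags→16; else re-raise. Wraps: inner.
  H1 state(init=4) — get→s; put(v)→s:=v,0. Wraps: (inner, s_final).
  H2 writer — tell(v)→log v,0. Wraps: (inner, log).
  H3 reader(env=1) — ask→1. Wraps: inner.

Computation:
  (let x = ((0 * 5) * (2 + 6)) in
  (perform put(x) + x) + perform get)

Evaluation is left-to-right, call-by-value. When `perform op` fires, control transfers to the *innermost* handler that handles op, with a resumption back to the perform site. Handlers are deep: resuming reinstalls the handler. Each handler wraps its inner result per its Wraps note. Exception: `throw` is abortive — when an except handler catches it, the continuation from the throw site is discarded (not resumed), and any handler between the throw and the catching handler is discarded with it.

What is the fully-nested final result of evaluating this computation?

Answer: ((0, 0), ())

Working:
put(0) @ H1 ⇒ s:=0
get @ H1 ⇒ 0
H0 returns 0
H1 returns (0, 0)
H2 returns ((0, 0), ())
H3 returns ((0, 0), ())
= ((0, 0), ())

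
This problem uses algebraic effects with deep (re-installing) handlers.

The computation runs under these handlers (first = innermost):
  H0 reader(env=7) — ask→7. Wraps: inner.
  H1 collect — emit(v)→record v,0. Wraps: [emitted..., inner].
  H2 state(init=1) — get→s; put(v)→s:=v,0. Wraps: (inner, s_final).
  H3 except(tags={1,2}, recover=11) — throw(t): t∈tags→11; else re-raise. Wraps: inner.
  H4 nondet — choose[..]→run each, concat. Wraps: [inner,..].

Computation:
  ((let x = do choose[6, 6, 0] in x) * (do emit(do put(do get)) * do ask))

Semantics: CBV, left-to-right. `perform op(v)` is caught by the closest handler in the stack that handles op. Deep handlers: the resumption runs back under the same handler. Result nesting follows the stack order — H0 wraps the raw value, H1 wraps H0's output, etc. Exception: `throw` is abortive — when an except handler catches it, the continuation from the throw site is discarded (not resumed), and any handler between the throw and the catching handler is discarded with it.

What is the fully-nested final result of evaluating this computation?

Answer: [([0, 0], 1), ([0, 0], 1), ([0, 0], 1)]

Evaluation trace:
choose[6, 6, 0] @ H4
  branch[0] choose=6:
    get @ H2 ⇒ 1
    put(1) @ H2 ⇒ s:=1
    emit(0) @ H1 ⇒ out+=0
    ask @ H0 ⇒ 7
    H0 returns 0
    H1 returns [0, 0]
    H2 returns ([0, 0], 1)
    H3 returns ([0, 0], 1)
    H4 returns [([0, 0], 1)]
  branch[1] choose=6:
    get @ H2 ⇒ 1
    put(1) @ H2 ⇒ s:=1
    emit(0) @ H1 ⇒ out+=0
    ask @ H0 ⇒ 7
    H0 returns 0
    H1 returns [0, 0]
    H2 returns ([0, 0], 1)
    H3 returns ([0, 0], 1)
    H4 returns [([0, 0], 1)]
  branch[2] choose=0:
    get @ H2 ⇒ 1
    put(1) @ H2 ⇒ s:=1
    emit(0) @ H1 ⇒ out+=0
    ask @ H0 ⇒ 7
    H0 returns 0
    H1 returns [0, 0]
    H2 returns ([0, 0], 1)
    H3 returns ([0, 0], 1)
    H4 returns [([0, 0], 1)]
= [([0, 0], 1), ([0, 0], 1), ([0, 0], 1)]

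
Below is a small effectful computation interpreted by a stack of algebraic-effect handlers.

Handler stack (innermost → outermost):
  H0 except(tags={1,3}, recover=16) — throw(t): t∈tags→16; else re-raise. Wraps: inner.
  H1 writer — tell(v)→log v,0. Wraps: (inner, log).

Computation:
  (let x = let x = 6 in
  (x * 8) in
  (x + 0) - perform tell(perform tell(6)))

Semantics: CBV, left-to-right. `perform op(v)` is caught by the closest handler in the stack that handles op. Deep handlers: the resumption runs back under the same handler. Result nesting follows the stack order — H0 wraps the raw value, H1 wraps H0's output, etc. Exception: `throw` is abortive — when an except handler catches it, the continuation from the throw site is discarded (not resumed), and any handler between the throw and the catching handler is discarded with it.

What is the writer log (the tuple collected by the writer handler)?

Evaluation trace:
tell(6) @ H1 ⇒ log+=6
tell(0) @ H1 ⇒ log+=0
H0 returns 48
H1 returns (48, (6, 0))
= (48, (6, 0))

Answer: (6, 0)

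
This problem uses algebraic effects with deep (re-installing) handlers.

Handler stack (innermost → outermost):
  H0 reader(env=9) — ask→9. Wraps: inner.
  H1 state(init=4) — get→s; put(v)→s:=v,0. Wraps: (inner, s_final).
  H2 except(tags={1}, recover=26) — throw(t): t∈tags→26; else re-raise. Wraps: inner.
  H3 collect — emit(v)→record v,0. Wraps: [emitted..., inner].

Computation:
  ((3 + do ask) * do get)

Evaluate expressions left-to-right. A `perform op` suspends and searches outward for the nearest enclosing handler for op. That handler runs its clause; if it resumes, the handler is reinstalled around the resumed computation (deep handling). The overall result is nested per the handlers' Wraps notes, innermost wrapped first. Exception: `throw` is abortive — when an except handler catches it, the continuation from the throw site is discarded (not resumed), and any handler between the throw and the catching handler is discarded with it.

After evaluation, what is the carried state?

Step-by-step:
ask @ H0 ⇒ 9
get @ H1 ⇒ 4
H0 returns 48
H1 returns (48, 4)
H2 returns (48, 4)
H3 returns [(48, 4)]
= [(48, 4)]

Answer: 4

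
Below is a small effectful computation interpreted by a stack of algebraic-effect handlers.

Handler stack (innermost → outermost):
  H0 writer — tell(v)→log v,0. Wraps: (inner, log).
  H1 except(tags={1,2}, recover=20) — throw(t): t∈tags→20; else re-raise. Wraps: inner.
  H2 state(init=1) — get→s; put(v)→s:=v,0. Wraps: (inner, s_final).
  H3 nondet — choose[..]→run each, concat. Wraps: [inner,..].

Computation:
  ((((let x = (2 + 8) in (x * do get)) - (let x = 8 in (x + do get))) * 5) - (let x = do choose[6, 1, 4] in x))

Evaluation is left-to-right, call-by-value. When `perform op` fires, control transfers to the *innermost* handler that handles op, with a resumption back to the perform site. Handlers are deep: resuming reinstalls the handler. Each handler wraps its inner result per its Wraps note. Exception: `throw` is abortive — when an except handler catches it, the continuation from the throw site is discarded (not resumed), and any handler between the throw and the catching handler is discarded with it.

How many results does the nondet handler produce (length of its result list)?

Answer: 3

Working:
get @ H2 ⇒ 1
get @ H2 ⇒ 1
choose[6, 1, 4] @ H3
  branch[0] choose=6:
    H0 returns (-1, ())
    H1 returns (-1, ())
    H2 returns ((-1, ()), 1)
    H3 returns [((-1, ()), 1)]
  branch[1] choose=1:
    H0 returns (4, ())
    H1 returns (4, ())
    H2 returns ((4, ()), 1)
    H3 returns [((4, ()), 1)]
  branch[2] choose=4:
    H0 returns (1, ())
    H1 returns (1, ())
    H2 returns ((1, ()), 1)
    H3 returns [((1, ()), 1)]
= [((-1, ()), 1), ((4, ()), 1), ((1, ()), 1)]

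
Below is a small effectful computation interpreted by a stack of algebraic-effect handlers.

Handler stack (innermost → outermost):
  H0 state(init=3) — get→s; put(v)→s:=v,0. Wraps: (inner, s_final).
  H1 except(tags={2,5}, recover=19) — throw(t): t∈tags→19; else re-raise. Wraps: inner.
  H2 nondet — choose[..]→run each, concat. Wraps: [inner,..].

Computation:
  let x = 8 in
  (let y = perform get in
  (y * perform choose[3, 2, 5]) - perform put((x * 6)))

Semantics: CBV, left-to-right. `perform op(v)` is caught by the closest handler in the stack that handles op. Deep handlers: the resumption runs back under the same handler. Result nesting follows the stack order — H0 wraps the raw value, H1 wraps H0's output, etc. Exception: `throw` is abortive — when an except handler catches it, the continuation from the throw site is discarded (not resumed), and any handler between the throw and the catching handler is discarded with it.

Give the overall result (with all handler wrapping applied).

Answer: [(9, 48), (6, 48), (15, 48)]

Evaluation trace:
get @ H0 ⇒ 3
choose[3, 2, 5] @ H2
  branch[0] choose=3:
    put(48) @ H0 ⇒ s:=48
    H0 returns (9, 48)
    H1 returns (9, 48)
    H2 returns [(9, 48)]
  branch[1] choose=2:
    put(48) @ H0 ⇒ s:=48
    H0 returns (6, 48)
    H1 returns (6, 48)
    H2 returns [(6, 48)]
  branch[2] choose=5:
    put(48) @ H0 ⇒ s:=48
    H0 returns (15, 48)
    H1 returns (15, 48)
    H2 returns [(15, 48)]
= [(9, 48), (6, 48), (15, 48)]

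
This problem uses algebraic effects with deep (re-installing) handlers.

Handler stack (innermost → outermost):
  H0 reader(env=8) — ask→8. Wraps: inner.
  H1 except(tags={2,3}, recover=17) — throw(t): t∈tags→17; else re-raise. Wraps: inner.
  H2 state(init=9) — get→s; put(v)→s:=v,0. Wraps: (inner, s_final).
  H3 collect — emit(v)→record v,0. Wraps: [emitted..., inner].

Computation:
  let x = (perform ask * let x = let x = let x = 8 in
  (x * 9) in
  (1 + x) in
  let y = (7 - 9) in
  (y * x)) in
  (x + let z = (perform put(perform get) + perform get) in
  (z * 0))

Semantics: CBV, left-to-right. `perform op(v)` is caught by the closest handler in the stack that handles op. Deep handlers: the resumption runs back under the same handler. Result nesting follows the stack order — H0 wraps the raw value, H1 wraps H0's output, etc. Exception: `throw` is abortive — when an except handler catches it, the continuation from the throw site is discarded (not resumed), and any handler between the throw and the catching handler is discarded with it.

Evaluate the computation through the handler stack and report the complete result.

Step-by-step:
ask @ H0 ⇒ 8
get @ H2 ⇒ 9
put(9) @ H2 ⇒ s:=9
get @ H2 ⇒ 9
H0 returns -1168
H1 returns -1168
H2 returns (-1168, 9)
H3 returns [(-1168, 9)]
= [(-1168, 9)]

Answer: [(-1168, 9)]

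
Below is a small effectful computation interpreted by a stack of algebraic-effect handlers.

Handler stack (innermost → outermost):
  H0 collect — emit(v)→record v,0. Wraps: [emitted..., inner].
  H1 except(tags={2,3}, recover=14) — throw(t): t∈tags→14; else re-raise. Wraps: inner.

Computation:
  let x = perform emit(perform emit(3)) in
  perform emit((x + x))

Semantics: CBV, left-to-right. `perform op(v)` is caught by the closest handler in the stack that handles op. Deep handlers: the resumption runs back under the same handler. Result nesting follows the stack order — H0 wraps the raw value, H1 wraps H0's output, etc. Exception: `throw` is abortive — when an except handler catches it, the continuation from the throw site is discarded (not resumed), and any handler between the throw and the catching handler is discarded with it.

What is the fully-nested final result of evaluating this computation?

Answer: [3, 0, 0, 0]

Working:
emit(3) @ H0 ⇒ out+=3
emit(0) @ H0 ⇒ out+=0
emit(0) @ H0 ⇒ out+=0
H0 returns [3, 0, 0, 0]
H1 returns [3, 0, 0, 0]
= [3, 0, 0, 0]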